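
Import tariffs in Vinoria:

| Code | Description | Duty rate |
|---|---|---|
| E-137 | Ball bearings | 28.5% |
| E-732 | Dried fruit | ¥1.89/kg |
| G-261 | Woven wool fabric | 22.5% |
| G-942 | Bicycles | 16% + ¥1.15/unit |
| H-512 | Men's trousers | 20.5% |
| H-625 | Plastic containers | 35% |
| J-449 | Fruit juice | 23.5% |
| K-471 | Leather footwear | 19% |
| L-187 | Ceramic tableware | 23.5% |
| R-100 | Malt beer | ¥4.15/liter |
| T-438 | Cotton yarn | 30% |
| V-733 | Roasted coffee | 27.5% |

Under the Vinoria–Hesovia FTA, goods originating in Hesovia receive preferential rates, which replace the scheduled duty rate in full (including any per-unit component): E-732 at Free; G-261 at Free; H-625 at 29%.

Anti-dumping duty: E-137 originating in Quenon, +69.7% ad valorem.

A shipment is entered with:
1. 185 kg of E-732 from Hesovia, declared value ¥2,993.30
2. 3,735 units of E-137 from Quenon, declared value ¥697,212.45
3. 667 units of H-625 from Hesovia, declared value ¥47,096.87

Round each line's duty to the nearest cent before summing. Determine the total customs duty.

¥698,320.72

Line 1 (E-732, Hesovia, 185 kg, ¥2,993.30):
Base rate for E-732 is ¥1.89/kg.
Origin Hesovia qualifies under the Vinoria–Hesovia agreement and E-732 is covered: preferential rate Free applies instead.
Duty = ¥2,993.30 × 0% = ¥0.00.
Line 2 (E-137, Quenon, 3,735 units, ¥697,212.45):
Base rate for E-137 is 28.5%.
Additional duty on E-137 from Quenon: +69.7%. Applied ad valorem rate: 28.5% + 69.7% = 98.2%.
Duty = ¥697,212.45 × 98.2% = ¥684,662.63.
Line 3 (H-625, Hesovia, 667 units, ¥47,096.87):
Base rate for H-625 is 35%.
Origin Hesovia qualifies under the Vinoria–Hesovia agreement and H-625 is covered: preferential rate 29% applies instead.
Duty = ¥47,096.87 × 29% = ¥13,658.09.
Total = ¥0.00 + ¥684,662.63 + ¥13,658.09 = ¥698,320.72.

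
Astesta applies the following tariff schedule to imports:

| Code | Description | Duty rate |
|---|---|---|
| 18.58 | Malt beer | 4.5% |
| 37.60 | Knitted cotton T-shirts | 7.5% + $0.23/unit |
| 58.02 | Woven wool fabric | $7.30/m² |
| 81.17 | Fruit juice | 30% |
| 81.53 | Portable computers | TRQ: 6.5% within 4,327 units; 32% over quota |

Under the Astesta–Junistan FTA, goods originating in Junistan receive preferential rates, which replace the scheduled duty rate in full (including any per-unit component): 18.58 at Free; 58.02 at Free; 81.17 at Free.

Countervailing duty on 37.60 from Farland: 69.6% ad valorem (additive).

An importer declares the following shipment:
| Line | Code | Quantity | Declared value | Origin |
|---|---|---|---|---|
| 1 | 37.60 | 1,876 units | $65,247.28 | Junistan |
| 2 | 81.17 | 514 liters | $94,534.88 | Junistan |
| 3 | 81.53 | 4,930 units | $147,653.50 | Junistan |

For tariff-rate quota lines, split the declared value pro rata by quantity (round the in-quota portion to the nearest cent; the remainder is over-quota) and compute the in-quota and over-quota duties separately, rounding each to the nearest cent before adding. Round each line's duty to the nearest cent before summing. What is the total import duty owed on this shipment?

Line 1 (37.60, Junistan, 1,876 units, $65,247.28):
Base rate for 37.60 is 7.5% + $0.23/unit.
Origin Junistan is the FTA partner but 37.60 is not on the preference list; base rate stands.
The additional-duty order on 37.60 targets Farland, not Junistan; it does not apply.
Duty = $65,247.28 × 7.5% + 1,876 × $0.23 = $5,325.03.
Line 2 (81.17, Junistan, 514 liters, $94,534.88):
Base rate for 81.17 is 30%.
Origin Junistan qualifies under the Astesta–Junistan agreement and 81.17 is covered: preferential rate Free applies instead.
Duty = $94,534.88 × 0% = $0.00.
Line 3 (81.53, Junistan, 4,930 units, $147,653.50):
Code 81.53 is under a tariff-rate quota (threshold 4,327 units). In-quota: 4,327 units at 6.5%; over-quota: 603 units at 32%.
Pro-rata value split: in-quota = $147,653.50 × 4,327/4,930 = $129,593.65; over-quota = $147,653.50 − $129,593.65 = $18,059.85.
In-quota duty = $129,593.65 × 6.5% = $8,423.59. Over-quota duty = $18,059.85 × 32% = $5,779.15.
Line duty = $8,423.59 + $5,779.15 = $14,202.74.
Total = $5,325.03 + $0.00 + $14,202.74 = $19,527.77.

$19,527.77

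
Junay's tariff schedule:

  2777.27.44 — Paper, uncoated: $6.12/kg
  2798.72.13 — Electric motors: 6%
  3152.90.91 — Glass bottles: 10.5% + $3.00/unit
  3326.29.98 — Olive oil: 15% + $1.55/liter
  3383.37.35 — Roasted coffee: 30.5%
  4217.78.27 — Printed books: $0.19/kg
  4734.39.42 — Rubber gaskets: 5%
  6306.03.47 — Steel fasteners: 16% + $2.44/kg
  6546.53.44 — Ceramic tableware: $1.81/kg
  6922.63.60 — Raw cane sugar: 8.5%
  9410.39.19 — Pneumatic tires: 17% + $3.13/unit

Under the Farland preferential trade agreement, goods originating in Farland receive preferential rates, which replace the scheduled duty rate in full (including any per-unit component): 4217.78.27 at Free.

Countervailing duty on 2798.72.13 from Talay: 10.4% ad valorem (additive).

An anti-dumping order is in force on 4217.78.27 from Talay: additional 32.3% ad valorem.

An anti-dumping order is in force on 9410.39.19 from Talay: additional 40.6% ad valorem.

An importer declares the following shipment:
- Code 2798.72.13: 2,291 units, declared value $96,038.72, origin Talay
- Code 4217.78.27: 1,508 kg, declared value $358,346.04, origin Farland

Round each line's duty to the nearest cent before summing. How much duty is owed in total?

$15,750.35

Line 1 (2798.72.13, Talay, 2,291 units, $96,038.72):
Base rate for 2798.72.13 is 6%.
Additional duty on 2798.72.13 from Talay: +10.4%. Applied ad valorem rate: 6% + 10.4% = 16.4%.
Duty = $96,038.72 × 16.4% = $15,750.35.
Line 2 (4217.78.27, Farland, 1,508 kg, $358,346.04):
Base rate for 4217.78.27 is $0.19/kg.
Origin Farland qualifies under the Junay–Farland agreement and 4217.78.27 is covered: preferential rate Free applies instead.
The additional-duty order on 4217.78.27 targets Talay, not Farland; it does not apply.
Duty = $358,346.04 × 0% = $0.00.
Total = $15,750.35 + $0.00 = $15,750.35.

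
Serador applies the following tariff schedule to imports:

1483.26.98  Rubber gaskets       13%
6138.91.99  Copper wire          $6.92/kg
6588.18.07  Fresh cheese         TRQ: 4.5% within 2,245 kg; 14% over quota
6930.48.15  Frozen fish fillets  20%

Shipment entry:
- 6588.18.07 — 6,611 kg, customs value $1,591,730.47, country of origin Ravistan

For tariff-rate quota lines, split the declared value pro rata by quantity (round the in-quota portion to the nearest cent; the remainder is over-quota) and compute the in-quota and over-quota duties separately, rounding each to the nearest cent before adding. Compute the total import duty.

$171,492.04

Line 1 (6588.18.07, Ravistan, 6,611 kg, $1,591,730.47):
Code 6588.18.07 is under a tariff-rate quota (threshold 2,245 kg). In-quota: 2,245 kg at 4.5%; over-quota: 4,366 kg at 14%.
Pro-rata value split: in-quota = $1,591,730.47 × 2,245/6,611 = $540,528.65; over-quota = $1,591,730.47 − $540,528.65 = $1,051,201.82.
In-quota duty = $540,528.65 × 4.5% = $24,323.79. Over-quota duty = $1,051,201.82 × 14% = $147,168.25.
Line duty = $24,323.79 + $147,168.25 = $171,492.04.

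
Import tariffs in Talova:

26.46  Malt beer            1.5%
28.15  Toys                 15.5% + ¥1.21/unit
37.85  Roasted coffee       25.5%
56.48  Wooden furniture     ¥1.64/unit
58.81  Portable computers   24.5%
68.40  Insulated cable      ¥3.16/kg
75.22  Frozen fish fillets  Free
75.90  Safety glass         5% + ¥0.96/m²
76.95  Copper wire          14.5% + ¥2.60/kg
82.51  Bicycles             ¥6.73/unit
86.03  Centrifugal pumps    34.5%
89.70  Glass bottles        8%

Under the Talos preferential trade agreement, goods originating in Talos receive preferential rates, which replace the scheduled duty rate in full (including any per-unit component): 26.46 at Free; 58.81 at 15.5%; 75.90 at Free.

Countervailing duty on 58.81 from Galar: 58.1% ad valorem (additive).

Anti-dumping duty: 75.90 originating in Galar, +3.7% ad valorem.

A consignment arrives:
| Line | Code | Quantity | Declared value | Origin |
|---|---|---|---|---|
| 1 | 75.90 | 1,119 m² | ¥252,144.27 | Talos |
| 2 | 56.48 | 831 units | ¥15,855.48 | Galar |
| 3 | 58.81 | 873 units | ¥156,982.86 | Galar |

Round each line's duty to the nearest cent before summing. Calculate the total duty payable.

Line 1 (75.90, Talos, 1,119 m², ¥252,144.27):
Base rate for 75.90 is 5% + ¥0.96/m².
Origin Talos qualifies under the Talova–Talos agreement and 75.90 is covered: preferential rate Free applies instead.
The additional-duty order on 75.90 targets Galar, not Talos; it does not apply.
Duty = ¥252,144.27 × 0% = ¥0.00.
Line 2 (56.48, Galar, 831 units, ¥15,855.48):
Base rate for 56.48 is ¥1.64/unit.
Duty = 831 × ¥1.64 = ¥1,362.84.
Line 3 (58.81, Galar, 873 units, ¥156,982.86):
Base rate for 58.81 is 24.5%.
58.81 has an FTA preferential rate, but origin Galar is not Talos; base rate stands.
Additional duty on 58.81 from Galar: +58.1%. Applied ad valorem rate: 24.5% + 58.1% = 82.6%.
Duty = ¥156,982.86 × 82.6% = ¥129,667.84.
Total = ¥0.00 + ¥1,362.84 + ¥129,667.84 = ¥131,030.68.

¥131,030.68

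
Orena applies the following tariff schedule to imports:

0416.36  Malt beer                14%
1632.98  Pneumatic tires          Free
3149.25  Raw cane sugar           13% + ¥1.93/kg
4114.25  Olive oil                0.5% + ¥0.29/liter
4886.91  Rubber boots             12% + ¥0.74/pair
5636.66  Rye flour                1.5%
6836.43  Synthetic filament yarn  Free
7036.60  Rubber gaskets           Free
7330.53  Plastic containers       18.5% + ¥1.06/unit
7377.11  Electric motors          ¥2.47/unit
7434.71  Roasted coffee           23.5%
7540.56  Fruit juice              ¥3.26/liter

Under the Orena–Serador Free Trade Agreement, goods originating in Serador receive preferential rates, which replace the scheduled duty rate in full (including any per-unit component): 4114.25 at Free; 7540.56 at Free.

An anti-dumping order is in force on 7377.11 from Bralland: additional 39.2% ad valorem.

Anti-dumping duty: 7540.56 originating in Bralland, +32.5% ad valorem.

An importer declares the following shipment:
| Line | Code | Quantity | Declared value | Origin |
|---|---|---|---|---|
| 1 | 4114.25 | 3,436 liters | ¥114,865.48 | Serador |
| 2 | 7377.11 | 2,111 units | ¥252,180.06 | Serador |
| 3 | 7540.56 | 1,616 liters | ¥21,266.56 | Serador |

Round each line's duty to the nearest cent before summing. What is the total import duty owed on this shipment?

Line 1 (4114.25, Serador, 3,436 liters, ¥114,865.48):
Base rate for 4114.25 is 0.5% + ¥0.29/liter.
Origin Serador qualifies under the Orena–Serador agreement and 4114.25 is covered: preferential rate Free applies instead.
Duty = ¥114,865.48 × 0% = ¥0.00.
Line 2 (7377.11, Serador, 2,111 units, ¥252,180.06):
Base rate for 7377.11 is ¥2.47/unit.
Origin Serador is the FTA partner but 7377.11 is not on the preference list; base rate stands.
The additional-duty order on 7377.11 targets Bralland, not Serador; it does not apply.
Duty = 2,111 × ¥2.47 = ¥5,214.17.
Line 3 (7540.56, Serador, 1,616 liters, ¥21,266.56):
Base rate for 7540.56 is ¥3.26/liter.
Origin Serador qualifies under the Orena–Serador agreement and 7540.56 is covered: preferential rate Free applies instead.
The additional-duty order on 7540.56 targets Bralland, not Serador; it does not apply.
Duty = ¥21,266.56 × 0% = ¥0.00.
Total = ¥0.00 + ¥5,214.17 + ¥0.00 = ¥5,214.17.

¥5,214.17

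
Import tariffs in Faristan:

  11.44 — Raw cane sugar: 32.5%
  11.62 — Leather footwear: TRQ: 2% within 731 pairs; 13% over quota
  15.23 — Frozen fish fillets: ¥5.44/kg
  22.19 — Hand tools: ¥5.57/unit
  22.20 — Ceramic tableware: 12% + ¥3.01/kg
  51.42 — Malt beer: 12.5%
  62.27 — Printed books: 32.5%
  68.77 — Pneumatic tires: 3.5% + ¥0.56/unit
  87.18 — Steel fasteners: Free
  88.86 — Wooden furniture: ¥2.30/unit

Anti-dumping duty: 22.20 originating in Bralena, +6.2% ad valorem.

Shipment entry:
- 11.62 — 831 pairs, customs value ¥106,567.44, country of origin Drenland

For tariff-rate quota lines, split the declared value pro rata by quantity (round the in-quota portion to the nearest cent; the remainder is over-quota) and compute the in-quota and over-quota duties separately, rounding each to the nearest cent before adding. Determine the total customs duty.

Line 1 (11.62, Drenland, 831 pairs, ¥106,567.44):
Code 11.62 is under a tariff-rate quota (threshold 731 pairs). In-quota: 731 pairs at 2%; over-quota: 100 pairs at 13%.
Pro-rata value split: in-quota = ¥106,567.44 × 731/831 = ¥93,743.44; over-quota = ¥106,567.44 − ¥93,743.44 = ¥12,824.00.
In-quota duty = ¥93,743.44 × 2% = ¥1,874.87. Over-quota duty = ¥12,824.00 × 13% = ¥1,667.12.
Line duty = ¥1,874.87 + ¥1,667.12 = ¥3,541.99.

¥3,541.99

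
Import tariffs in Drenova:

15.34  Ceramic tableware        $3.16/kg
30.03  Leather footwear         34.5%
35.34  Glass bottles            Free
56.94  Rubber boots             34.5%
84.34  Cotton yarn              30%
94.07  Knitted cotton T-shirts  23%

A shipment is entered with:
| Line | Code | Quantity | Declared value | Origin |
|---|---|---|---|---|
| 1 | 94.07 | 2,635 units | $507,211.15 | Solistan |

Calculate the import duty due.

$116,658.56

Line 1 (94.07, Solistan, 2,635 units, $507,211.15):
Base rate for 94.07 is 23%.
Duty = $507,211.15 × 23% = $116,658.56.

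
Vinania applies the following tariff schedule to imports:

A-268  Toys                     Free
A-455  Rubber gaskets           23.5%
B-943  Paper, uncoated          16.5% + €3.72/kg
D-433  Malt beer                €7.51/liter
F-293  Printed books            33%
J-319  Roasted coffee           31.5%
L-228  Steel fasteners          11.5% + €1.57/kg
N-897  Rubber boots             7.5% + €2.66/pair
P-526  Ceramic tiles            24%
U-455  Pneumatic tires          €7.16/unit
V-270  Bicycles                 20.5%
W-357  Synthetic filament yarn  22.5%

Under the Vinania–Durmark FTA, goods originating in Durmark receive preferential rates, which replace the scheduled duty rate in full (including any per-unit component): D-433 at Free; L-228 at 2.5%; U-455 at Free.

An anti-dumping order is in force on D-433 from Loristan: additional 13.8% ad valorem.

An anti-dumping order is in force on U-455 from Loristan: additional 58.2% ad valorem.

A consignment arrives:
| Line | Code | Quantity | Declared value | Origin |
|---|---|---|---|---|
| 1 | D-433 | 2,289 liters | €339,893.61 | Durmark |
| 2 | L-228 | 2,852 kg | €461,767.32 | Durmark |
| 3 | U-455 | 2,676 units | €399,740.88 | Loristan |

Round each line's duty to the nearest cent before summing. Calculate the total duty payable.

Line 1 (D-433, Durmark, 2,289 liters, €339,893.61):
Base rate for D-433 is €7.51/liter.
Origin Durmark qualifies under the Vinania–Durmark agreement and D-433 is covered: preferential rate Free applies instead.
The additional-duty order on D-433 targets Loristan, not Durmark; it does not apply.
Duty = €339,893.61 × 0% = €0.00.
Line 2 (L-228, Durmark, 2,852 kg, €461,767.32):
Base rate for L-228 is 11.5% + €1.57/kg.
Origin Durmark qualifies under the Vinania–Durmark agreement and L-228 is covered: preferential rate 2.5% applies instead.
Duty = €461,767.32 × 2.5% = €11,544.18.
Line 3 (U-455, Loristan, 2,676 units, €399,740.88):
Base rate for U-455 is €7.16/unit.
U-455 has an FTA preferential rate, but origin Loristan is not Durmark; base rate stands.
Additional duty on U-455 from Loristan: +58.2% ad valorem. Applied ad valorem rate = 58.2%.
Duty = €399,740.88 × 58.2% + 2,676 × €7.16 = €251,809.35.
Total = €0.00 + €11,544.18 + €251,809.35 = €263,353.53.

€263,353.53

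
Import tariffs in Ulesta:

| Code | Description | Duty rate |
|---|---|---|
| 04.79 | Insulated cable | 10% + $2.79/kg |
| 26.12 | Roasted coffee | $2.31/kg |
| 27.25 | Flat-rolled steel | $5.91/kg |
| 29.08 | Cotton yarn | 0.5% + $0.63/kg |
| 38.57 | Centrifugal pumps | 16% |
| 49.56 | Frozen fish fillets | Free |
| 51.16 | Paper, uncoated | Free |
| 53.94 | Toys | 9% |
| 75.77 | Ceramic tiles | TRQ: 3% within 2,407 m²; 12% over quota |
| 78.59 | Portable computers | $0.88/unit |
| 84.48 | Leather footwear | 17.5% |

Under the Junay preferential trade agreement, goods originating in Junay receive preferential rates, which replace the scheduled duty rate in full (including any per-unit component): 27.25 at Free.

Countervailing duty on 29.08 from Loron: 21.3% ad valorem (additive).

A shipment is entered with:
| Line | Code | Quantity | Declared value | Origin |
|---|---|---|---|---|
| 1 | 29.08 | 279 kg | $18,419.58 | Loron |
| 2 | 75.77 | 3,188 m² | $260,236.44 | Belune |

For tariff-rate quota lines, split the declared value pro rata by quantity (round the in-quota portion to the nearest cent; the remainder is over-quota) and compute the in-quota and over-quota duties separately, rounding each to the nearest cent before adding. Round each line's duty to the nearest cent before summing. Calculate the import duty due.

Line 1 (29.08, Loron, 279 kg, $18,419.58):
Base rate for 29.08 is 0.5% + $0.63/kg.
Additional duty on 29.08 from Loron: +21.3%. Applied ad valorem rate: 0.5% + 21.3% = 21.8%.
Duty = $18,419.58 × 21.8% + 279 × $0.63 = $4,191.24.
Line 2 (75.77, Belune, 3,188 m², $260,236.44):
Code 75.77 is under a tariff-rate quota (threshold 2,407 m²). In-quota: 2,407 m² at 3%; over-quota: 781 m² at 12%.
Pro-rata value split: in-quota = $260,236.44 × 2,407/3,188 = $196,483.41; over-quota = $260,236.44 − $196,483.41 = $63,753.03.
In-quota duty = $196,483.41 × 3% = $5,894.50. Over-quota duty = $63,753.03 × 12% = $7,650.36.
Line duty = $5,894.50 + $7,650.36 = $13,544.86.
Total = $4,191.24 + $13,544.86 = $17,736.10.

$17,736.10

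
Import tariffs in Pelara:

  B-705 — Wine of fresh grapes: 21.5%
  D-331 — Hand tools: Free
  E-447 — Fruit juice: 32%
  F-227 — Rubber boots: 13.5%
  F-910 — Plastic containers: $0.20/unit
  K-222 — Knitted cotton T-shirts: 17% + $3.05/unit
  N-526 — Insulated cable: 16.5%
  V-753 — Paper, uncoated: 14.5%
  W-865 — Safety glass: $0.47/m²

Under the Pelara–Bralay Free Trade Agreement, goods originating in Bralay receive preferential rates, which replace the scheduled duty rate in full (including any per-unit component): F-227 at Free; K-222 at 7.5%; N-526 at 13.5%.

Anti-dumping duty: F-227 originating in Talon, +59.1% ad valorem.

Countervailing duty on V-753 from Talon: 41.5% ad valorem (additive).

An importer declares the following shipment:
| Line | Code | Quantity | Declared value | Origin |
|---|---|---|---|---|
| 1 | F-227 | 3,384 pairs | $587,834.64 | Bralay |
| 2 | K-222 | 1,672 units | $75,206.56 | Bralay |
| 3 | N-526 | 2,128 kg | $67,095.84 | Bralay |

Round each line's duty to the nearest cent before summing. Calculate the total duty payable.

$14,698.43

Line 1 (F-227, Bralay, 3,384 pairs, $587,834.64):
Base rate for F-227 is 13.5%.
Origin Bralay qualifies under the Pelara–Bralay agreement and F-227 is covered: preferential rate Free applies instead.
The additional-duty order on F-227 targets Talon, not Bralay; it does not apply.
Duty = $587,834.64 × 0% = $0.00.
Line 2 (K-222, Bralay, 1,672 units, $75,206.56):
Base rate for K-222 is 17% + $3.05/unit.
Origin Bralay qualifies under the Pelara–Bralay agreement and K-222 is covered: preferential rate 7.5% applies instead.
Duty = $75,206.56 × 7.5% = $5,640.49.
Line 3 (N-526, Bralay, 2,128 kg, $67,095.84):
Base rate for N-526 is 16.5%.
Origin Bralay qualifies under the Pelara–Bralay agreement and N-526 is covered: preferential rate 13.5% applies instead.
Duty = $67,095.84 × 13.5% = $9,057.94.
Total = $0.00 + $5,640.49 + $9,057.94 = $14,698.43.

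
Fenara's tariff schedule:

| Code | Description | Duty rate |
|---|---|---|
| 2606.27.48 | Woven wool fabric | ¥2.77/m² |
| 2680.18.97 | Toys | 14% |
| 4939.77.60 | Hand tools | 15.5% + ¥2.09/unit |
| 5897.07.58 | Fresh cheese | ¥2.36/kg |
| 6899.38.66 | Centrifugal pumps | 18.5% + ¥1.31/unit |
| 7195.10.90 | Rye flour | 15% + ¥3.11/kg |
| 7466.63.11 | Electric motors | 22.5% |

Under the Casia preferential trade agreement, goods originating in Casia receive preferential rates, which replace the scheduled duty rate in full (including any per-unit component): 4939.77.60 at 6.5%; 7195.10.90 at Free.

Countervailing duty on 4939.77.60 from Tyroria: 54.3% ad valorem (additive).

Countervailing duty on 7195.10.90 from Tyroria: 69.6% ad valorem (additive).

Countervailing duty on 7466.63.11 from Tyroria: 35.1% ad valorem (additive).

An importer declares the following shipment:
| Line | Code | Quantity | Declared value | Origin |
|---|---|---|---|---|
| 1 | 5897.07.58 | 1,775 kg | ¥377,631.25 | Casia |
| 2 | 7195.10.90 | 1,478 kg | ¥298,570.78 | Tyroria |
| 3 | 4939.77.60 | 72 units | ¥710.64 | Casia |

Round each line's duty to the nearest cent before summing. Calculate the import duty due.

¥261,422.65

Line 1 (5897.07.58, Casia, 1,775 kg, ¥377,631.25):
Base rate for 5897.07.58 is ¥2.36/kg.
Origin Casia is the FTA partner but 5897.07.58 is not on the preference list; base rate stands.
Duty = 1,775 × ¥2.36 = ¥4,189.00.
Line 2 (7195.10.90, Tyroria, 1,478 kg, ¥298,570.78):
Base rate for 7195.10.90 is 15% + ¥3.11/kg.
7195.10.90 has an FTA preferential rate, but origin Tyroria is not Casia; base rate stands.
Additional duty on 7195.10.90 from Tyroria: +69.6%. Applied ad valorem rate: 15% + 69.6% = 84.6%.
Duty = ¥298,570.78 × 84.6% + 1,478 × ¥3.11 = ¥257,187.46.
Line 3 (4939.77.60, Casia, 72 units, ¥710.64):
Base rate for 4939.77.60 is 15.5% + ¥2.09/unit.
Origin Casia qualifies under the Fenara–Casia agreement and 4939.77.60 is covered: preferential rate 6.5% applies instead.
The additional-duty order on 4939.77.60 targets Tyroria, not Casia; it does not apply.
Duty = ¥710.64 × 6.5% = ¥46.19.
Total = ¥4,189.00 + ¥257,187.46 + ¥46.19 = ¥261,422.65.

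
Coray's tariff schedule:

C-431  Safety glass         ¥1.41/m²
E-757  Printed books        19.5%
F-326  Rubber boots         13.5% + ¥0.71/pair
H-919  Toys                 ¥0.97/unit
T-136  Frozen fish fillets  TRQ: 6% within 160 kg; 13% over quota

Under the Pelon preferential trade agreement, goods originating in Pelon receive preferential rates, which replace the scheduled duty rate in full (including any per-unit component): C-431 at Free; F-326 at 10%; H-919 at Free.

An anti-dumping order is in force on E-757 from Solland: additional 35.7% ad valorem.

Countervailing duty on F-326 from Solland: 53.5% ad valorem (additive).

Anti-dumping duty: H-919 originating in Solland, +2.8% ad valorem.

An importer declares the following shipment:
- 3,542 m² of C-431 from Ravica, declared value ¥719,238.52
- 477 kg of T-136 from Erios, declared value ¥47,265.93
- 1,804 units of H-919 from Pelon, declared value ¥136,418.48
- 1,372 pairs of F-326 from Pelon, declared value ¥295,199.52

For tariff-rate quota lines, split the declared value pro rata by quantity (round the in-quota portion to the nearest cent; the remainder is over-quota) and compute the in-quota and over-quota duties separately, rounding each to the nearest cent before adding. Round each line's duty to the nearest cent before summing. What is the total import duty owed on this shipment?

Line 1 (C-431, Ravica, 3,542 m², ¥719,238.52):
Base rate for C-431 is ¥1.41/m².
C-431 has an FTA preferential rate, but origin Ravica is not Pelon; base rate stands.
Duty = 3,542 × ¥1.41 = ¥4,994.22.
Line 2 (T-136, Erios, 477 kg, ¥47,265.93):
Code T-136 is under a tariff-rate quota (threshold 160 kg). In-quota: 160 kg at 6%; over-quota: 317 kg at 13%.
Pro-rata value split: in-quota = ¥47,265.93 × 160/477 = ¥15,854.40; over-quota = ¥47,265.93 − ¥15,854.40 = ¥31,411.53.
In-quota duty = ¥15,854.40 × 6% = ¥951.26. Over-quota duty = ¥31,411.53 × 13% = ¥4,083.50.
Line duty = ¥951.26 + ¥4,083.50 = ¥5,034.76.
Line 3 (H-919, Pelon, 1,804 units, ¥136,418.48):
Base rate for H-919 is ¥0.97/unit.
Origin Pelon qualifies under the Coray–Pelon agreement and H-919 is covered: preferential rate Free applies instead.
The additional-duty order on H-919 targets Solland, not Pelon; it does not apply.
Duty = ¥136,418.48 × 0% = ¥0.00.
Line 4 (F-326, Pelon, 1,372 pairs, ¥295,199.52):
Base rate for F-326 is 13.5% + ¥0.71/pair.
Origin Pelon qualifies under the Coray–Pelon agreement and F-326 is covered: preferential rate 10% applies instead.
The additional-duty order on F-326 targets Solland, not Pelon; it does not apply.
Duty = ¥295,199.52 × 10% = ¥29,519.95.
Total = ¥4,994.22 + ¥5,034.76 + ¥0.00 + ¥29,519.95 = ¥39,548.93.

¥39,548.93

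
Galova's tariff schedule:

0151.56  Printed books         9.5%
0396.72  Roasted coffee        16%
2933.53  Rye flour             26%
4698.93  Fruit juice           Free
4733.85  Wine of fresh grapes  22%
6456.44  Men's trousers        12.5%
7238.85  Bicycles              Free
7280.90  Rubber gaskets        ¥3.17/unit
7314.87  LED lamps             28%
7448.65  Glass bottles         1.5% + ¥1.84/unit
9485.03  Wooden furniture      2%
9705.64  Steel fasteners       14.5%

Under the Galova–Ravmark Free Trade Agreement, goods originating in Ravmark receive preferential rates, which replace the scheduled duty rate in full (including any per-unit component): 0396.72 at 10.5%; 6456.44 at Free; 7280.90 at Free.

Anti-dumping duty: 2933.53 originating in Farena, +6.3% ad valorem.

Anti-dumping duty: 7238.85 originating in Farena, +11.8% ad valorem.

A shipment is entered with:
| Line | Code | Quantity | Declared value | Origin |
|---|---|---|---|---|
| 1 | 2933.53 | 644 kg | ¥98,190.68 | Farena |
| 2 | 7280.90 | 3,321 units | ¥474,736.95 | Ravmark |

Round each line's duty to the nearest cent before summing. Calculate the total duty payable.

Line 1 (2933.53, Farena, 644 kg, ¥98,190.68):
Base rate for 2933.53 is 26%.
Additional duty on 2933.53 from Farena: +6.3%. Applied ad valorem rate: 26% + 6.3% = 32.3%.
Duty = ¥98,190.68 × 32.3% = ¥31,715.59.
Line 2 (7280.90, Ravmark, 3,321 units, ¥474,736.95):
Base rate for 7280.90 is ¥3.17/unit.
Origin Ravmark qualifies under the Galova–Ravmark agreement and 7280.90 is covered: preferential rate Free applies instead.
Duty = ¥474,736.95 × 0% = ¥0.00.
Total = ¥31,715.59 + ¥0.00 = ¥31,715.59.

¥31,715.59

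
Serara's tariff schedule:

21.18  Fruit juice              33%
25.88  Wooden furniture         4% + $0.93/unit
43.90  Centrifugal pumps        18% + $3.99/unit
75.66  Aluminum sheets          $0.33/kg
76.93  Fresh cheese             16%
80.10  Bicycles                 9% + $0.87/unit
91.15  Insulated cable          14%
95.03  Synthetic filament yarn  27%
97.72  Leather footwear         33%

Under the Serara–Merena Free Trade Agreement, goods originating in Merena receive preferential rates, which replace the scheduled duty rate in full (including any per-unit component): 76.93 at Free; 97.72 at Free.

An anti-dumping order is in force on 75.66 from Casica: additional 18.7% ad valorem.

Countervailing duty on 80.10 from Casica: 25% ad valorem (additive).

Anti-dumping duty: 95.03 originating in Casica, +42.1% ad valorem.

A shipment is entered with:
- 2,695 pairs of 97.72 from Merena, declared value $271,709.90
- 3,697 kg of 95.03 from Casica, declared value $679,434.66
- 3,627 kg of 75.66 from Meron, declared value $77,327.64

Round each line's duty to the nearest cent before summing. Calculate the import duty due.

Line 1 (97.72, Merena, 2,695 pairs, $271,709.90):
Base rate for 97.72 is 33%.
Origin Merena qualifies under the Serara–Merena agreement and 97.72 is covered: preferential rate Free applies instead.
Duty = $271,709.90 × 0% = $0.00.
Line 2 (95.03, Casica, 3,697 kg, $679,434.66):
Base rate for 95.03 is 27%.
Additional duty on 95.03 from Casica: +42.1%. Applied ad valorem rate: 27% + 42.1% = 69.1%.
Duty = $679,434.66 × 69.1% = $469,489.35.
Line 3 (75.66, Meron, 3,627 kg, $77,327.64):
Base rate for 75.66 is $0.33/kg.
The additional-duty order on 75.66 targets Casica, not Meron; it does not apply.
Duty = 3,627 × $0.33 = $1,196.91.
Total = $0.00 + $469,489.35 + $1,196.91 = $470,686.26.

$470,686.26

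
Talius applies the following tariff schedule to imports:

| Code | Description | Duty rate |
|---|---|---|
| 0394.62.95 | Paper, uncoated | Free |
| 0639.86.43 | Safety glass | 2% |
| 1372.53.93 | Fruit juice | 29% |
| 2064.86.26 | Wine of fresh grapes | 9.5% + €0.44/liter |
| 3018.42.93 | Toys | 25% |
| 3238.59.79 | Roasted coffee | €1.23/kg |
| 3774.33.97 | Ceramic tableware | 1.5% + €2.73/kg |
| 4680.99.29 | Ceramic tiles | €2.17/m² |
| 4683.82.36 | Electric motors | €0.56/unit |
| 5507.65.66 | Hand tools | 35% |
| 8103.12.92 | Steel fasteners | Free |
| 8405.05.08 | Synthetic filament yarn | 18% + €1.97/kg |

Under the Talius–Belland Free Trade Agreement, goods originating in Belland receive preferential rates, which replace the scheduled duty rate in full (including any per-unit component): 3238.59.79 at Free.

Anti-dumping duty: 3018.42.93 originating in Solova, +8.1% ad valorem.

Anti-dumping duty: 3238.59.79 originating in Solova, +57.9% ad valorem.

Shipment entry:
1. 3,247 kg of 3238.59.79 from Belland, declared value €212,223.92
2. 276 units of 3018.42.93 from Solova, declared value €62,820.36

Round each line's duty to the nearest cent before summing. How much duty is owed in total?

€20,793.54

Line 1 (3238.59.79, Belland, 3,247 kg, €212,223.92):
Base rate for 3238.59.79 is €1.23/kg.
Origin Belland qualifies under the Talius–Belland agreement and 3238.59.79 is covered: preferential rate Free applies instead.
The additional-duty order on 3238.59.79 targets Solova, not Belland; it does not apply.
Duty = €212,223.92 × 0% = €0.00.
Line 2 (3018.42.93, Solova, 276 units, €62,820.36):
Base rate for 3018.42.93 is 25%.
Additional duty on 3018.42.93 from Solova: +8.1%. Applied ad valorem rate: 25% + 8.1% = 33.1%.
Duty = €62,820.36 × 33.1% = €20,793.54.
Total = €0.00 + €20,793.54 = €20,793.54.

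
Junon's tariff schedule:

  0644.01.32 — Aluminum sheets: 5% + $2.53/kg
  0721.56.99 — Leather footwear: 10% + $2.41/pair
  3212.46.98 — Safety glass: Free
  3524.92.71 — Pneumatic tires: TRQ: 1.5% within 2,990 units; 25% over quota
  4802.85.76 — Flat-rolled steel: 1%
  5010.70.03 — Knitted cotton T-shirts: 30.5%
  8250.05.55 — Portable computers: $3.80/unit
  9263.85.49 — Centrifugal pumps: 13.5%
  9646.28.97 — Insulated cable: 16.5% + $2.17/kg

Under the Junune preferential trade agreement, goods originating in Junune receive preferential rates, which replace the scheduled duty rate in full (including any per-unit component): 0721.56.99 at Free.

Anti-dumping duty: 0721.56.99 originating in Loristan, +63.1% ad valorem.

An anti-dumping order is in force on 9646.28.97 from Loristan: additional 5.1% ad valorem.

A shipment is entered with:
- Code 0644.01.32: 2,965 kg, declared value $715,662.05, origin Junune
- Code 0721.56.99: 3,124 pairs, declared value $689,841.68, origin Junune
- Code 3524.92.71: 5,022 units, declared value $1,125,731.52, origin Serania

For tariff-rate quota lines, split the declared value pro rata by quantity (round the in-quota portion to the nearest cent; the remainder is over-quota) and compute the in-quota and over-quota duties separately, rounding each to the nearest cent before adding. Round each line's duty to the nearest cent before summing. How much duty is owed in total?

Line 1 (0644.01.32, Junune, 2,965 kg, $715,662.05):
Base rate for 0644.01.32 is 5% + $2.53/kg.
Origin Junune is the FTA partner but 0644.01.32 is not on the preference list; base rate stands.
Duty = $715,662.05 × 5% + 2,965 × $2.53 = $43,284.55.
Line 2 (0721.56.99, Junune, 3,124 pairs, $689,841.68):
Base rate for 0721.56.99 is 10% + $2.41/pair.
Origin Junune qualifies under the Junon–Junune agreement and 0721.56.99 is covered: preferential rate Free applies instead.
The additional-duty order on 0721.56.99 targets Loristan, not Junune; it does not apply.
Duty = $689,841.68 × 0% = $0.00.
Line 3 (3524.92.71, Serania, 5,022 units, $1,125,731.52):
Code 3524.92.71 is under a tariff-rate quota (threshold 2,990 units). In-quota: 2,990 units at 1.5%; over-quota: 2,032 units at 25%.
Pro-rata value split: in-quota = $1,125,731.52 × 2,990/5,022 = $670,238.40; over-quota = $1,125,731.52 − $670,238.40 = $455,493.12.
In-quota duty = $670,238.40 × 1.5% = $10,053.58. Over-quota duty = $455,493.12 × 25% = $113,873.28.
Line duty = $10,053.58 + $113,873.28 = $123,926.86.
Total = $43,284.55 + $0.00 + $123,926.86 = $167,211.41.

$167,211.41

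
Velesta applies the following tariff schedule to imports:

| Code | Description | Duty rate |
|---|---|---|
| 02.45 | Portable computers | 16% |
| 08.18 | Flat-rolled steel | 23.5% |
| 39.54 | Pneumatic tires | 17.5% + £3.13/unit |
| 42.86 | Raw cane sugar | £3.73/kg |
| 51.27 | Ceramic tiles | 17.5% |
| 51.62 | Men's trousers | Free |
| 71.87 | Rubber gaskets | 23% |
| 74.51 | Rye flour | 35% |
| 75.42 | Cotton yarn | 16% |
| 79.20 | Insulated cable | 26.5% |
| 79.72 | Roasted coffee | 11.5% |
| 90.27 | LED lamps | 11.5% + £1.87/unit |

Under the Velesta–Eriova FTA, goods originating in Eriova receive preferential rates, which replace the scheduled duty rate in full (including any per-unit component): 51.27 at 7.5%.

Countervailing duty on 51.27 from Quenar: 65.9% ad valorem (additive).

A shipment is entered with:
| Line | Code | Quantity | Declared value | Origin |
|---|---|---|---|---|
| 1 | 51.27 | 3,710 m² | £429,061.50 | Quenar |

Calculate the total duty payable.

Line 1 (51.27, Quenar, 3,710 m², £429,061.50):
Base rate for 51.27 is 17.5%.
51.27 has an FTA preferential rate, but origin Quenar is not Eriova; base rate stands.
Additional duty on 51.27 from Quenar: +65.9%. Applied ad valorem rate: 17.5% + 65.9% = 83.4%.
Duty = £429,061.50 × 83.4% = £357,837.29.

£357,837.29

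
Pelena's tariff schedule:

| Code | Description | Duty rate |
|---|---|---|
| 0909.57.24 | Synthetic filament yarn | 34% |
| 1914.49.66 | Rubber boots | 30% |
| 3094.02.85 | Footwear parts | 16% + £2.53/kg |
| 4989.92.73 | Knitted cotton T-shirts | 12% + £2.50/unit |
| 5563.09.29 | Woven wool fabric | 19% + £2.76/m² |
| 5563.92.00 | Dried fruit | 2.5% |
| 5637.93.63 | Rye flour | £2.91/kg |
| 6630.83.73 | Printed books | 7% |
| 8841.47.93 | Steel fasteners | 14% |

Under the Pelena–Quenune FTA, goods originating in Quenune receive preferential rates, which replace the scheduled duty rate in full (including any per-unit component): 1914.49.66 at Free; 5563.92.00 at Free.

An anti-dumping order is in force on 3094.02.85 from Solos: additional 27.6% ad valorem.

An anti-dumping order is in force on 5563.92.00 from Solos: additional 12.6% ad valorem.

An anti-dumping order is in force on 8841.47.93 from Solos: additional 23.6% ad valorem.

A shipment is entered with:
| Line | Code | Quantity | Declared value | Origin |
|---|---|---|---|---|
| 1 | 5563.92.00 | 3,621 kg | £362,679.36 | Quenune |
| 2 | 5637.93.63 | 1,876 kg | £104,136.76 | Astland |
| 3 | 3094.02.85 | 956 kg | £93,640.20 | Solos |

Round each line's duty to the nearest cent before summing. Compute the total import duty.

Line 1 (5563.92.00, Quenune, 3,621 kg, £362,679.36):
Base rate for 5563.92.00 is 2.5%.
Origin Quenune qualifies under the Pelena–Quenune agreement and 5563.92.00 is covered: preferential rate Free applies instead.
The additional-duty order on 5563.92.00 targets Solos, not Quenune; it does not apply.
Duty = £362,679.36 × 0% = £0.00.
Line 2 (5637.93.63, Astland, 1,876 kg, £104,136.76):
Base rate for 5637.93.63 is £2.91/kg.
Duty = 1,876 × £2.91 = £5,459.16.
Line 3 (3094.02.85, Solos, 956 kg, £93,640.20):
Base rate for 3094.02.85 is 16% + £2.53/kg.
Additional duty on 3094.02.85 from Solos: +27.6%. Applied ad valorem rate: 16% + 27.6% = 43.6%.
Duty = £93,640.20 × 43.6% + 956 × £2.53 = £43,245.81.
Total = £0.00 + £5,459.16 + £43,245.81 = £48,704.97.

£48,704.97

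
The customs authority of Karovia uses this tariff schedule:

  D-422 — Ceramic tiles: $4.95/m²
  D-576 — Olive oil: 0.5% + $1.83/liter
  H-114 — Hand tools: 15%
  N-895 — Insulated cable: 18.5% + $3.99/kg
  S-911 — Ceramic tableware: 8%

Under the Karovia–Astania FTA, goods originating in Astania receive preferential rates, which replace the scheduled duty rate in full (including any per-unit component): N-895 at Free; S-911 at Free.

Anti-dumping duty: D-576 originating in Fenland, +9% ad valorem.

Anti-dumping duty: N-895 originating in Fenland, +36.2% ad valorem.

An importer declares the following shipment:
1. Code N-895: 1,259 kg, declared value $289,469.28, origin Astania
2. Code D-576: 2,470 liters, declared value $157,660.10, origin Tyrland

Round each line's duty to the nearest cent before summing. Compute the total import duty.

Line 1 (N-895, Astania, 1,259 kg, $289,469.28):
Base rate for N-895 is 18.5% + $3.99/kg.
Origin Astania qualifies under the Karovia–Astania agreement and N-895 is covered: preferential rate Free applies instead.
The additional-duty order on N-895 targets Fenland, not Astania; it does not apply.
Duty = $289,469.28 × 0% = $0.00.
Line 2 (D-576, Tyrland, 2,470 liters, $157,660.10):
Base rate for D-576 is 0.5% + $1.83/liter.
The additional-duty order on D-576 targets Fenland, not Tyrland; it does not apply.
Duty = $157,660.10 × 0.5% + 2,470 × $1.83 = $5,308.40.
Total = $0.00 + $5,308.40 = $5,308.40.

$5,308.40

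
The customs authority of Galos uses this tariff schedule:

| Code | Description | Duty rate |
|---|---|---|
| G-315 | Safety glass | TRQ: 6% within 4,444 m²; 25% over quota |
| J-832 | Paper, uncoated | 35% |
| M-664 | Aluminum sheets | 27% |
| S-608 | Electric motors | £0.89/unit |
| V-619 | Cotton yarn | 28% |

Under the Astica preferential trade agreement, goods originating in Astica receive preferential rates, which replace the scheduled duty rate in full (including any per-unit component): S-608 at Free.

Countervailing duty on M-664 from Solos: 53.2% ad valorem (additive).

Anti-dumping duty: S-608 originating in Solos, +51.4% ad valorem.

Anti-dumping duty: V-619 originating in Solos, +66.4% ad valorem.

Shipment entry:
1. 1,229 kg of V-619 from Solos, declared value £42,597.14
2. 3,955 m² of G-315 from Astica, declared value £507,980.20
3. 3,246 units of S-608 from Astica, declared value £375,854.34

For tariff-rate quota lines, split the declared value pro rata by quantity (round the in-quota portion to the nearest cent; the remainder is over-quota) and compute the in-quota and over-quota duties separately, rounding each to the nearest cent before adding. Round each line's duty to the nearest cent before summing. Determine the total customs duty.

Line 1 (V-619, Solos, 1,229 kg, £42,597.14):
Base rate for V-619 is 28%.
Additional duty on V-619 from Solos: +66.4%. Applied ad valorem rate: 28% + 66.4% = 94.4%.
Duty = £42,597.14 × 94.4% = £40,211.70.
Line 2 (G-315, Astica, 3,955 m², £507,980.20):
Code G-315 is under a tariff-rate quota (threshold 4,444 m²). Quantity 3,955 m² is within the quota, so the in-quota rate 6% applies to the full value.
Duty = £507,980.20 × 6% = £30,478.81.
Line 3 (S-608, Astica, 3,246 units, £375,854.34):
Base rate for S-608 is £0.89/unit.
Origin Astica qualifies under the Galos–Astica agreement and S-608 is covered: preferential rate Free applies instead.
The additional-duty order on S-608 targets Solos, not Astica; it does not apply.
Duty = £375,854.34 × 0% = £0.00.
Total = £40,211.70 + £30,478.81 + £0.00 = £70,690.51.

£70,690.51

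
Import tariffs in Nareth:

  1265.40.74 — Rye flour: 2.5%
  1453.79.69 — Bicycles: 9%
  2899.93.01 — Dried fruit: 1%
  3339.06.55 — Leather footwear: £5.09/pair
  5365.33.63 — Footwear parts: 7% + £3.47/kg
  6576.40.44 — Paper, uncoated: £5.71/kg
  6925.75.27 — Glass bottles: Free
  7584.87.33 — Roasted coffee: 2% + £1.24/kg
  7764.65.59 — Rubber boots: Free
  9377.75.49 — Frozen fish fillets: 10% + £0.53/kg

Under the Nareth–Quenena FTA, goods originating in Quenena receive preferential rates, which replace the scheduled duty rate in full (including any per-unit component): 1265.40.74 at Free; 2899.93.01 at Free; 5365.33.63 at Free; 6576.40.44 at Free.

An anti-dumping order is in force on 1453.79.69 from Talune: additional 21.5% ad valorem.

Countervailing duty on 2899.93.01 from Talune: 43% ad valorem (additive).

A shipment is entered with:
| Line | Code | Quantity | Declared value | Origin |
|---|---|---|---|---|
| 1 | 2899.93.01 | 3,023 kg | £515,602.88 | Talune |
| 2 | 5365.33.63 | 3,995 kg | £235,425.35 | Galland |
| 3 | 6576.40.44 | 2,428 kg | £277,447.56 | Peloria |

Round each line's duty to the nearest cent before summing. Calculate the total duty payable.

Line 1 (2899.93.01, Talune, 3,023 kg, £515,602.88):
Base rate for 2899.93.01 is 1%.
2899.93.01 has an FTA preferential rate, but origin Talune is not Quenena; base rate stands.
Additional duty on 2899.93.01 from Talune: +43%. Applied ad valorem rate: 1% + 43% = 44%.
Duty = £515,602.88 × 44% = £226,865.27.
Line 2 (5365.33.63, Galland, 3,995 kg, £235,425.35):
Base rate for 5365.33.63 is 7% + £3.47/kg.
5365.33.63 has an FTA preferential rate, but origin Galland is not Quenena; base rate stands.
Duty = £235,425.35 × 7% + 3,995 × £3.47 = £30,342.42.
Line 3 (6576.40.44, Peloria, 2,428 kg, £277,447.56):
Base rate for 6576.40.44 is £5.71/kg.
6576.40.44 has an FTA preferential rate, but origin Peloria is not Quenena; base rate stands.
Duty = 2,428 × £5.71 = £13,863.88.
Total = £226,865.27 + £30,342.42 + £13,863.88 = £271,071.57.

£271,071.57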